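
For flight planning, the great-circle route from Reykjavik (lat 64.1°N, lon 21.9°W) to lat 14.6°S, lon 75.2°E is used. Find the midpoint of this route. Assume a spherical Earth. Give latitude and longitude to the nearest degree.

Convert each endpoint to a unit vector on the sphere (x = cos φ cos λ, y = cos φ sin λ, z = sin φ).
The central angle between the endpoints is δ = arccos(p₁·p₂) ≈ 1.854 rad (106.2°).
Interpolate at f = 1/2 with slerp weights a = sin((1−f)δ)/sin δ ≈ 0.833, b = sin(fδ)/sin δ ≈ 0.833.
p = a·p₁ + b·p₂ ≈ (0.543, 0.643, 0.539); φ = arcsin(p_z) ≈ 32.63°, λ = atan2(p_y, p_x) ≈ 49.82°.

≈ lat 33°N, lon 50°E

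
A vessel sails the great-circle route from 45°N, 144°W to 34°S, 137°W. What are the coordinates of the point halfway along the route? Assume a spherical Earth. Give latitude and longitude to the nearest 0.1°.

Convert each endpoint to a unit vector on the sphere (x = cos φ cos λ, y = cos φ sin λ, z = sin φ).
The central angle between the endpoints is δ = arccos(p₁·p₂) ≈ 1.383 rad (79.3°).
Interpolate at f = 1/2 with slerp weights a = sin((1−f)δ)/sin δ ≈ 0.649, b = sin(fδ)/sin δ ≈ 0.649.
p = a·p₁ + b·p₂ ≈ (-0.765, -0.637, 0.096); φ = arcsin(p_z) ≈ 5.51°, λ = atan2(p_y, p_x) ≈ -140.22°.

≈ 5.5°N, 140.2°W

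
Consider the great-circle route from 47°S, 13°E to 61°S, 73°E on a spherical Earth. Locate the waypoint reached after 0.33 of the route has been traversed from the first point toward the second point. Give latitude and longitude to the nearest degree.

Convert each endpoint to a unit vector on the sphere (x = cos φ cos λ, y = cos φ sin λ, z = sin φ).
The central angle between the endpoints is δ = arccos(p₁·p₂) ≈ 0.635 rad (36.4°).
Interpolate at f = 0.33 with slerp weights a = sin((1−f)δ)/sin δ ≈ 0.696, b = sin(fδ)/sin δ ≈ 0.351.
p = a·p₁ + b·p₂ ≈ (0.512, 0.269, -0.816); φ = arcsin(p_z) ≈ -54.65°, λ = atan2(p_y, p_x) ≈ 27.74°.

≈ 55°S, 28°E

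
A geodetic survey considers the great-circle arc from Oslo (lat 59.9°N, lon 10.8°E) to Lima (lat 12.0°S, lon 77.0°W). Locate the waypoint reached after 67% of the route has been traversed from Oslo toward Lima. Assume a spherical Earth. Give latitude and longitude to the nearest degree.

Convert each endpoint to a unit vector on the sphere (x = cos φ cos λ, y = cos φ sin λ, z = sin φ).
The central angle between the endpoints is δ = arccos(p₁·p₂) ≈ 1.733 rad (99.3°).
Interpolate at f = 0.67 with slerp weights a = sin((1−f)δ)/sin δ ≈ 0.548, b = sin(fδ)/sin δ ≈ 0.929.
p = a·p₁ + b·p₂ ≈ (0.475, -0.834, 0.281); φ = arcsin(p_z) ≈ 16.33°, λ = atan2(p_y, p_x) ≈ -60.36°.

≈ lat 16°N, lon 60°W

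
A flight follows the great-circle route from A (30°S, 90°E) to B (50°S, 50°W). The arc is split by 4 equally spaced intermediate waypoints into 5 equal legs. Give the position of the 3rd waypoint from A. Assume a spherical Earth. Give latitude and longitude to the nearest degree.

≈ (69°S, 19°E)

Convert each endpoint to a unit vector on the sphere (x = cos φ cos λ, y = cos φ sin λ, z = sin φ).
The central angle between the endpoints is δ = arccos(p₁·p₂) ≈ 1.614 rad (92.5°).
Interpolate at f = 3/5 with slerp weights a = sin((1−f)δ)/sin δ ≈ 0.602, b = sin(fδ)/sin δ ≈ 0.825.
p = a·p₁ + b·p₂ ≈ (0.341, 0.115, -0.933); φ = arcsin(p_z) ≈ -68.91°, λ = atan2(p_y, p_x) ≈ 18.72°.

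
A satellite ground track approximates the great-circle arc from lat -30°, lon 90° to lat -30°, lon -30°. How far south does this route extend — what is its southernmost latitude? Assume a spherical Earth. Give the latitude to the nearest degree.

The great circle lies in the plane with unit normal n̂ = (p₁ × p₂)/|p₁ × p₂|.
Here n̂_z ≈ -0.655; the vertex latitude is φ_max = arccos|n̂_z| ≈ 49.1°.
Check via Clairaut: cos φ_max = |cos φ₁| · sin C = cos(30.0°)·sin(130.9°) ≈ 0.655, again giving ≈ 49.1°.

≈ -49°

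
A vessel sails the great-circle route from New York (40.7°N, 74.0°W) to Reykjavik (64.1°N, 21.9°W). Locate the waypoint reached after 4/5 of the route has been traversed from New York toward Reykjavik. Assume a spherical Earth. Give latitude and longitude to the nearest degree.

≈ 62°N, 38°W

The haversine formula gives a central angle δ ≈ 0.660 rad (37.8°) between the endpoints.
Interpolate at f = 4/5 with slerp weights a = sin((1−f)δ)/sin δ ≈ 0.215, b = sin(fδ)/sin δ ≈ 0.822.
p = a·p₁ + b·p₂ ≈ (0.378, -0.290, 0.879); φ = arcsin(p_z) ≈ 61.54°, λ = atan2(p_y, p_x) ≈ -37.53°.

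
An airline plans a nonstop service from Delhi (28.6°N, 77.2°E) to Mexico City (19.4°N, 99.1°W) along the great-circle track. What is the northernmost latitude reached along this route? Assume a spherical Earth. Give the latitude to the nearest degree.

≈ 86°N

The great circle lies in the plane with unit normal n̂ = (p₁ × p₂)/|p₁ × p₂|.
Here n̂_z ≈ -0.072; the vertex latitude is φ_max = arccos|n̂_z| ≈ 85.9°.
Check via Clairaut: cos φ_max = |cos φ₁| · sin C = cos(28.6°)·sin(4.7°) ≈ 0.072, again giving ≈ 85.9°.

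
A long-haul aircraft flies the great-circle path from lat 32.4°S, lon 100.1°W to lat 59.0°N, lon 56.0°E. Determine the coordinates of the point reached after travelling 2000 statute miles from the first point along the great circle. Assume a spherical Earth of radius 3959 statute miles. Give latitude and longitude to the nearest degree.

≈ lat 5°S, lon 89°W

Write both endpoints as unit vectors p₁, p₂ with components (cos φ cos λ, cos φ sin λ, sin φ).
The central angle between the endpoints is δ = arccos(p₁·p₂) ≈ 2.600 rad (149.0°). The total great-circle distance is δ·R ≈ 2.600 × 3959 ≈ 10293 mi, so the target fraction is f = 2000/10293 ≈ 0.194.
Interpolate at f ≈ 0.194 with slerp weights a = sin((1−f)δ)/sin δ ≈ 1.679, b = sin(fδ)/sin δ ≈ 0.939.
p = a·p₁ + b·p₂ ≈ (0.022, -0.995, -0.095); φ = arcsin(p_z) ≈ -5.47°, λ = atan2(p_y, p_x) ≈ -88.75°.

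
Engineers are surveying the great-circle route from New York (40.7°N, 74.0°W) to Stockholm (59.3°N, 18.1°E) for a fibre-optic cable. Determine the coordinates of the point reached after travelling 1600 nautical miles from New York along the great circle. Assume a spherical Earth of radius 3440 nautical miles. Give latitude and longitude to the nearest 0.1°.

Convert each endpoint to a unit vector on the sphere (x = cos φ cos λ, y = cos φ sin λ, z = sin φ).
The central angle between the endpoints is δ = arccos(p₁·p₂) ≈ 0.993 rad (56.9°). The total great-circle distance is δ·R ≈ 0.993 × 3440 ≈ 3415 nmi, so the target fraction is f = 1600/3415 ≈ 0.469.
Interpolate at f ≈ 0.469 with slerp weights a = sin((1−f)δ)/sin δ ≈ 0.601, b = sin(fδ)/sin δ ≈ 0.536.
p = a·p₁ + b·p₂ ≈ (0.386, -0.353, 0.852); φ = arcsin(p_z) ≈ 58.48°, λ = atan2(p_y, p_x) ≈ -42.49°.

≈ 58.5°N, 42.5°W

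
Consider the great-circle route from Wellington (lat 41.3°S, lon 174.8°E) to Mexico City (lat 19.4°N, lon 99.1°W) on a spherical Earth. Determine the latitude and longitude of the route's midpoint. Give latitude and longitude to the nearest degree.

≈ lat 15°S, lon 136°W

Write both endpoints as unit vectors p₁, p₂ with components (cos φ cos λ, cos φ sin λ, sin φ).
The central angle between the endpoints is δ = arccos(p₁·p₂) ≈ 1.743 rad (99.8°).
Interpolate at f = 1/2 with slerp weights a = sin((1−f)δ)/sin δ ≈ 0.777, b = sin(fδ)/sin δ ≈ 0.777.
p = a·p₁ + b·p₂ ≈ (-0.697, -0.670, -0.255); φ = arcsin(p_z) ≈ -14.75°, λ = atan2(p_y, p_x) ≈ -136.11°.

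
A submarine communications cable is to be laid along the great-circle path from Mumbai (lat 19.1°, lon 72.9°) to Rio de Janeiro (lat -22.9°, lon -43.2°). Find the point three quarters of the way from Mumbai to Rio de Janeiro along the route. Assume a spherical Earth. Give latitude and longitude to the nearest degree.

From cos δ = sin φ₁ sin φ₂ + cos φ₁ cos φ₂ cos Δλ, the central angle is δ ≈ 2.106 rad (120.7°).
Interpolate at f = 3/4 with slerp weights a = sin((1−f)δ)/sin δ ≈ 0.584, b = sin(fδ)/sin δ ≈ 1.163.
p = a·p₁ + b·p₂ ≈ (0.943, -0.205, -0.261); φ = arcsin(p_z) ≈ -15.14°, λ = atan2(p_y, p_x) ≈ -12.29°.

≈ lat -15°, lon -12°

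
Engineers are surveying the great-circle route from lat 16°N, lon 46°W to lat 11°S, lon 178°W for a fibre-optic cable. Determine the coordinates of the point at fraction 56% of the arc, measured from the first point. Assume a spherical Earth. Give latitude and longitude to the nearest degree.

From cos δ = sin φ₁ sin φ₂ + cos φ₁ cos φ₂ cos Δλ, the central angle is δ ≈ 2.324 rad (133.2°).
Interpolate at f = 0.56 with slerp weights a = sin((1−f)δ)/sin δ ≈ 1.170, b = sin(fδ)/sin δ ≈ 1.321.
p = a·p₁ + b·p₂ ≈ (-0.515, -0.854, 0.070); φ = arcsin(p_z) ≈ 4.03°, λ = atan2(p_y, p_x) ≈ -121.09°.

≈ lat 4°N, lon 121°W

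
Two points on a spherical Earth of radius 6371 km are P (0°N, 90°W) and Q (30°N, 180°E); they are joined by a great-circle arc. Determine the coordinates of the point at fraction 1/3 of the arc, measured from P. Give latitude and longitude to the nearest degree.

≈ (14°N, 117°W)

Convert each endpoint to a unit vector on the sphere (x = cos φ cos λ, y = cos φ sin λ, z = sin φ).
The central angle between the endpoints is δ = arccos(p₁·p₂) ≈ 1.571 rad (90.0°).
Interpolate at f = 1/3 with slerp weights a = sin((1−f)δ)/sin δ ≈ 0.866, b = sin(fδ)/sin δ ≈ 0.500.
p = a·p₁ + b·p₂ ≈ (-0.433, -0.866, 0.250); φ = arcsin(p_z) ≈ 14.48°, λ = atan2(p_y, p_x) ≈ -116.57°.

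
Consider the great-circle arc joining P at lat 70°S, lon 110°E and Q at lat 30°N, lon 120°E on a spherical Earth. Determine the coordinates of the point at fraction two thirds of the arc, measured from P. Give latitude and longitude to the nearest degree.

Write both endpoints as unit vectors p₁, p₂ with components (cos φ cos λ, cos φ sin λ, sin φ).
The central angle between the endpoints is δ = arccos(p₁·p₂) ≈ 1.750 rad (100.3°).
Interpolate at f = 2/3 with slerp weights a = sin((1−f)δ)/sin δ ≈ 0.560, b = sin(fδ)/sin δ ≈ 0.934.
p = a·p₁ + b·p₂ ≈ (-0.470, 0.881, -0.059); φ = arcsin(p_z) ≈ -3.37°, λ = atan2(p_y, p_x) ≈ 118.09°.

≈ lat 3°S, lon 118°E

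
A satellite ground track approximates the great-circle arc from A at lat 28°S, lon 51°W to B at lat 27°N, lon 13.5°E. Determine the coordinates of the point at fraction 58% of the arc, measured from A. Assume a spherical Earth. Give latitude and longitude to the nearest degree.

≈ lat 4°N, lon 14°W

Write both endpoints as unit vectors p₁, p₂ with components (cos φ cos λ, cos φ sin λ, sin φ).
The central angle between the endpoints is δ = arccos(p₁·p₂) ≈ 1.445 rad (82.8°).
Interpolate at f = 0.58 with slerp weights a = sin((1−f)δ)/sin δ ≈ 0.575, b = sin(fδ)/sin δ ≈ 0.749.
p = a·p₁ + b·p₂ ≈ (0.969, -0.239, 0.070); φ = arcsin(p_z) ≈ 4.03°, λ = atan2(p_y, p_x) ≈ -13.84°.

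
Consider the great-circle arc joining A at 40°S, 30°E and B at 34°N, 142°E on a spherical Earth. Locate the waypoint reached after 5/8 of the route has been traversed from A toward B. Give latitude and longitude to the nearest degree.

Convert each endpoint to a unit vector on the sphere (x = cos φ cos λ, y = cos φ sin λ, z = sin φ).
The central angle between the endpoints is δ = arccos(p₁·p₂) ≈ 2.211 rad (126.7°).
Interpolate at f = 5/8 with slerp weights a = sin((1−f)δ)/sin δ ≈ 0.919, b = sin(fδ)/sin δ ≈ 1.225.
p = a·p₁ + b·p₂ ≈ (-0.190, 0.977, 0.094); φ = arcsin(p_z) ≈ 5.39°, λ = atan2(p_y, p_x) ≈ 101.01°.

≈ 5°N, 101°E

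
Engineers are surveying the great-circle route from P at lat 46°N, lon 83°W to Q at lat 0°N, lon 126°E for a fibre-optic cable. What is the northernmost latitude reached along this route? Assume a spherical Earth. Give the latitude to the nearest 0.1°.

≈ 64.9°N

The great circle lies in the plane with unit normal n̂ = (p₁ × p₂)/|p₁ × p₂|.
Here n̂_z ≈ -0.424; the vertex latitude is φ_max = arccos|n̂_z| ≈ 64.9°.
Check via Clairaut: cos φ_max = |cos φ₁| · sin C = cos(46.0°)·sin(37.6°) ≈ 0.424, again giving ≈ 64.9°.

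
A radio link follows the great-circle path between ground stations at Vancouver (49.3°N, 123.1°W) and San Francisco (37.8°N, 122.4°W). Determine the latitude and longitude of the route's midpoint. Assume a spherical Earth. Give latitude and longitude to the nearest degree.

Convert each endpoint to a unit vector on the sphere (x = cos φ cos λ, y = cos φ sin λ, z = sin φ).
The central angle between the endpoints is δ = arccos(p₁·p₂) ≈ 0.201 rad (11.5°).
Interpolate at f = 1/2 with slerp weights a = sin((1−f)δ)/sin δ ≈ 0.503, b = sin(fδ)/sin δ ≈ 0.503.
p = a·p₁ + b·p₂ ≈ (-0.392, -0.610, 0.689); φ = arcsin(p_z) ≈ 43.55°, λ = atan2(p_y, p_x) ≈ -122.72°.

≈ (44°N, 123°W)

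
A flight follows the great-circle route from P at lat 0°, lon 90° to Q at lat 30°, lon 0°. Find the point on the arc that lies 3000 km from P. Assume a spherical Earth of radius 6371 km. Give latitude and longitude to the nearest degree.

Convert each endpoint to a unit vector on the sphere (x = cos φ cos λ, y = cos φ sin λ, z = sin φ).
The central angle between the endpoints is δ = arccos(p₁·p₂) ≈ 1.571 rad (90.0°). The total great-circle distance is δ·R ≈ 1.571 × 6371 ≈ 10008 km, so the target fraction is f = 3000/10008 ≈ 0.300.
Interpolate at f ≈ 0.300 with slerp weights a = sin((1−f)δ)/sin δ ≈ 0.891, b = sin(fδ)/sin δ ≈ 0.454.
p = a·p₁ + b·p₂ ≈ (0.393, 0.891, 0.227); φ = arcsin(p_z) ≈ 13.11°, λ = atan2(p_y, p_x) ≈ 66.21°.

≈ lat 13°, lon 66°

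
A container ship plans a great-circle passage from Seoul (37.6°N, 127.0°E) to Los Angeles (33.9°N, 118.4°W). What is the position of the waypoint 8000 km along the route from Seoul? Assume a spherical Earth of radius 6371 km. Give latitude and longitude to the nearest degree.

≈ 43°N, 132°W

Write both endpoints as unit vectors p₁, p₂ with components (cos φ cos λ, cos φ sin λ, sin φ).
The central angle between the endpoints is δ = arccos(p₁·p₂) ≈ 1.504 rad (86.2°). The total great-circle distance is δ·R ≈ 1.504 × 6371 ≈ 9583 km, so the target fraction is f = 8000/9583 ≈ 0.835.
Interpolate at f ≈ 0.835 with slerp weights a = sin((1−f)δ)/sin δ ≈ 0.246, b = sin(fδ)/sin δ ≈ 0.953.
p = a·p₁ + b·p₂ ≈ (-0.494, -0.540, 0.682); φ = arcsin(p_z) ≈ 42.99°, λ = atan2(p_y, p_x) ≈ -132.45°.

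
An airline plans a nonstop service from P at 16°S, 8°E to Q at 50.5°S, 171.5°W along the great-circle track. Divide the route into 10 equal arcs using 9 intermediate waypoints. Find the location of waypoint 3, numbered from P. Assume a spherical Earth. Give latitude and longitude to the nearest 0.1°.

≈ 50.0°S, 7.7°E

From cos δ = sin φ₁ sin φ₂ + cos φ₁ cos φ₂ cos Δλ, the central angle is δ ≈ 1.981 rad (113.5°).
Interpolate at f = 3/10 with slerp weights a = sin((1−f)δ)/sin δ ≈ 1.072, b = sin(fδ)/sin δ ≈ 0.611.
p = a·p₁ + b·p₂ ≈ (0.636, 0.086, -0.767); φ = arcsin(p_z) ≈ -50.05°, λ = atan2(p_y, p_x) ≈ 7.70°.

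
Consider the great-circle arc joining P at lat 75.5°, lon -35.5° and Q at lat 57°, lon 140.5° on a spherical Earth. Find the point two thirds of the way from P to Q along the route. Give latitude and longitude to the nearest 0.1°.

≈ lat 72.8°, lon 139.2°

The haversine formula gives a central angle δ ≈ 0.829 rad (47.5°) between the endpoints.
Interpolate at f = 2/3 with slerp weights a = sin((1−f)δ)/sin δ ≈ 0.370, b = sin(fδ)/sin δ ≈ 0.712.
p = a·p₁ + b·p₂ ≈ (-0.224, 0.193, 0.955); φ = arcsin(p_z) ≈ 72.82°, λ = atan2(p_y, p_x) ≈ 139.25°.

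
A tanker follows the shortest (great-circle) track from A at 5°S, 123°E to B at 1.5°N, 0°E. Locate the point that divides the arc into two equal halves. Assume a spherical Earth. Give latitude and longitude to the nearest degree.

≈ 4°S, 61°E

Convert each endpoint to a unit vector on the sphere (x = cos φ cos λ, y = cos φ sin λ, z = sin φ).
The central angle between the endpoints is δ = arccos(p₁·p₂) ≈ 2.147 rad (123.0°).
Interpolate at f = 1/2 with slerp weights a = sin((1−f)δ)/sin δ ≈ 1.048, b = sin(fδ)/sin δ ≈ 1.048.
p = a·p₁ + b·p₂ ≈ (0.479, 0.875, -0.064); φ = arcsin(p_z) ≈ -3.66°, λ = atan2(p_y, p_x) ≈ 61.32°.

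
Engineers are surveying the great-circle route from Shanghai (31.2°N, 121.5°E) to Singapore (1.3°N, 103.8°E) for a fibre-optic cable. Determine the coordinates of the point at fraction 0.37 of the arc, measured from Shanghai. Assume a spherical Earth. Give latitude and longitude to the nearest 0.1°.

The haversine formula gives a central angle δ ≈ 0.598 rad (34.3°) between the endpoints.
Interpolate at f = 0.37 with slerp weights a = sin((1−f)δ)/sin δ ≈ 0.653, b = sin(fδ)/sin δ ≈ 0.390.
p = a·p₁ + b·p₂ ≈ (-0.385, 0.855, 0.347); φ = arcsin(p_z) ≈ 20.33°, λ = atan2(p_y, p_x) ≈ 114.24°.

≈ 20.3°N, 114.2°E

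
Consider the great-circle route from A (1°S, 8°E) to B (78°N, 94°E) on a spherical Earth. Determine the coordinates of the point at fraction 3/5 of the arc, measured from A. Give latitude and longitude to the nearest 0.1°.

From cos δ = sin φ₁ sin φ₂ + cos φ₁ cos φ₂ cos Δλ, the central angle is δ ≈ 1.573 rad (90.1°).
Interpolate at f = 3/5 with slerp weights a = sin((1−f)δ)/sin δ ≈ 0.589, b = sin(fδ)/sin δ ≈ 0.810.
p = a·p₁ + b·p₂ ≈ (0.571, 0.250, 0.782); φ = arcsin(p_z) ≈ 51.44°, λ = atan2(p_y, p_x) ≈ 23.63°.

≈ (51.4°N, 23.6°E)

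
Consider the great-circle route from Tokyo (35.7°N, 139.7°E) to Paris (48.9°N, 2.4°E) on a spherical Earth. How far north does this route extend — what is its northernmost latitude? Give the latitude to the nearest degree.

The great circle lies in the plane with unit normal n̂ = (p₁ × p₂)/|p₁ × p₂|.
Here n̂_z ≈ -0.362; the vertex latitude is φ_max = arccos|n̂_z| ≈ 68.7°.

≈ 69°N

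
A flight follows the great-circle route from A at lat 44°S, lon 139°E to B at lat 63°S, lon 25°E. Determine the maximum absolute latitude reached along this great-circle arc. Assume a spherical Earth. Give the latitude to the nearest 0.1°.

≈ 70.0°S

The great circle lies in the plane with unit normal n̂ = (p₁ × p₂)/|p₁ × p₂|.
Here n̂_z ≈ -0.341; the vertex latitude is φ_max = arccos|n̂_z| ≈ 70.0°.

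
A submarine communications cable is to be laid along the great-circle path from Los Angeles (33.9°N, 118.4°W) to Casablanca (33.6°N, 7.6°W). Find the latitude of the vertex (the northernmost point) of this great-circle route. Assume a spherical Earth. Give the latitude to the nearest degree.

The great circle lies in the plane with unit normal n̂ = (p₁ × p₂)/|p₁ × p₂|.
Here n̂_z ≈ +0.648; the vertex latitude is φ_max = arccos|n̂_z| ≈ 49.6°.
Check via Clairaut: cos φ_max = |cos φ₁| · sin C = cos(33.9°)·sin(51.3°) ≈ 0.648, again giving ≈ 49.6°.

≈ 50°N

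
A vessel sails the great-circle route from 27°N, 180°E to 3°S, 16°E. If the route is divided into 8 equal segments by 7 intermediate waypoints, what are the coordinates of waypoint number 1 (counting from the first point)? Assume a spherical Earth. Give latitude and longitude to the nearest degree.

From cos δ = sin φ₁ sin φ₂ + cos φ₁ cos φ₂ cos Δλ, the central angle is δ ≈ 2.645 rad (151.5°).
Interpolate at f = 1/8 with slerp weights a = sin((1−f)δ)/sin δ ≈ 1.544, b = sin(fδ)/sin δ ≈ 0.681.
p = a·p₁ + b·p₂ ≈ (-0.722, 0.187, 0.666); φ = arcsin(p_z) ≈ 41.72°, λ = atan2(p_y, p_x) ≈ 165.46°.

≈ 42°N, 165°E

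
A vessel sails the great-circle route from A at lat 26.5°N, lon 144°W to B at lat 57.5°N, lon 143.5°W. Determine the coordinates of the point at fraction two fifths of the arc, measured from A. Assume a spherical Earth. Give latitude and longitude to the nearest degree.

≈ lat 39°N, lon 144°W

From cos δ = sin φ₁ sin φ₂ + cos φ₁ cos φ₂ cos Δλ, the central angle is δ ≈ 0.541 rad (31.0°).
Interpolate at f = 2/5 with slerp weights a = sin((1−f)δ)/sin δ ≈ 0.619, b = sin(fδ)/sin δ ≈ 0.417.
p = a·p₁ + b·p₂ ≈ (-0.628, -0.459, 0.628); φ = arcsin(p_z) ≈ 38.90°, λ = atan2(p_y, p_x) ≈ -143.86°.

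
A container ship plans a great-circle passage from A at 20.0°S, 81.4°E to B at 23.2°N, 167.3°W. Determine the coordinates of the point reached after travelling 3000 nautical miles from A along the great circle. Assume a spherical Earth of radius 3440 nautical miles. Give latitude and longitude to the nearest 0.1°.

≈ 0.8°S, 128.6°E

The haversine formula gives a central angle δ ≈ 2.036 rad (116.6°) between the endpoints. The total great-circle distance is δ·R ≈ 2.036 × 3440 ≈ 7003 nmi, so the target fraction is f = 3000/7003 ≈ 0.428.
Interpolate at f ≈ 0.428 with slerp weights a = sin((1−f)δ)/sin δ ≈ 1.027, b = sin(fδ)/sin δ ≈ 0.857.
p = a·p₁ + b·p₂ ≈ (-0.624, 0.781, -0.014); φ = arcsin(p_z) ≈ -0.80°, λ = atan2(p_y, p_x) ≈ 128.60°.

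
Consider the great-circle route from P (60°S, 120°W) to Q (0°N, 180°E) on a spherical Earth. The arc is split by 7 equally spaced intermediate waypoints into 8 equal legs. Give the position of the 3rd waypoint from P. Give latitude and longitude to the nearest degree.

≈ (41°S, 154°W)

Write both endpoints as unit vectors p₁, p₂ with components (cos φ cos λ, cos φ sin λ, sin φ).
The central angle between the endpoints is δ = arccos(p₁·p₂) ≈ 1.318 rad (75.5°).
Interpolate at f = 3/8 with slerp weights a = sin((1−f)δ)/sin δ ≈ 0.758, b = sin(fδ)/sin δ ≈ 0.490.
p = a·p₁ + b·p₂ ≈ (-0.679, -0.328, -0.656); φ = arcsin(p_z) ≈ -41.02°, λ = atan2(p_y, p_x) ≈ -154.22°.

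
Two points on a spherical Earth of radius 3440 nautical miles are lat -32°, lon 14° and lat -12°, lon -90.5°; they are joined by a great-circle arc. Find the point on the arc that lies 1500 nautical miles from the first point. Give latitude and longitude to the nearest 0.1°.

≈ lat -36.2°, lon -15.9°

Convert each endpoint to a unit vector on the sphere (x = cos φ cos λ, y = cos φ sin λ, z = sin φ).
The central angle between the endpoints is δ = arccos(p₁·p₂) ≈ 1.668 rad (95.6°). The total great-circle distance is δ·R ≈ 1.668 × 3440 ≈ 5740 nmi, so the target fraction is f = 1500/5740 ≈ 0.261.
Interpolate at f ≈ 0.261 with slerp weights a = sin((1−f)δ)/sin δ ≈ 0.948, b = sin(fδ)/sin δ ≈ 0.424.
p = a·p₁ + b·p₂ ≈ (0.776, -0.221, -0.590); φ = arcsin(p_z) ≈ -36.19°, λ = atan2(p_y, p_x) ≈ -15.87°.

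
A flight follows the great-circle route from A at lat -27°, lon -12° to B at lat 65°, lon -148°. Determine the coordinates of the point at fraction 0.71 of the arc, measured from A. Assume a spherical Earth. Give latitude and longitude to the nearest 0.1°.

≈ lat 58.1°, lon -61.2°

From cos δ = sin φ₁ sin φ₂ + cos φ₁ cos φ₂ cos Δλ, the central angle is δ ≈ 2.322 rad (133.0°).
Interpolate at f = 0.71 with slerp weights a = sin((1−f)δ)/sin δ ≈ 0.853, b = sin(fδ)/sin δ ≈ 1.364.
p = a·p₁ + b·p₂ ≈ (0.255, -0.463, 0.849); φ = arcsin(p_z) ≈ 58.08°, λ = atan2(p_y, p_x) ≈ -61.21°.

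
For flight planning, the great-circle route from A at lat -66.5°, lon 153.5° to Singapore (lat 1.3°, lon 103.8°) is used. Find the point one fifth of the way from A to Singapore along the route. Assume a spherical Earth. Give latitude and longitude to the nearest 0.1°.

Convert each endpoint to a unit vector on the sphere (x = cos φ cos λ, y = cos φ sin λ, z = sin φ).
The central angle between the endpoints is δ = arccos(p₁·p₂) ≈ 1.331 rad (76.3°).
Interpolate at f = 1/5 with slerp weights a = sin((1−f)δ)/sin δ ≈ 0.901, b = sin(fδ)/sin δ ≈ 0.271.
p = a·p₁ + b·p₂ ≈ (-0.386, 0.423, -0.820); φ = arcsin(p_z) ≈ -55.06°, λ = atan2(p_y, p_x) ≈ 132.36°.

≈ lat -55.1°, lon 132.4°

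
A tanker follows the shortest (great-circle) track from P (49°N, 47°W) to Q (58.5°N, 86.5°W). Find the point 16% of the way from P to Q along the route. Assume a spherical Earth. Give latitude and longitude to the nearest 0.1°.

≈ (51.3°N, 52.0°W)

Write both endpoints as unit vectors p₁, p₂ with components (cos φ cos λ, cos φ sin λ, sin φ).
The central angle between the endpoints is δ = arccos(p₁·p₂) ≈ 0.432 rad (24.8°).
Interpolate at f = 0.16 with slerp weights a = sin((1−f)δ)/sin δ ≈ 0.848, b = sin(fδ)/sin δ ≈ 0.165.
p = a·p₁ + b·p₂ ≈ (0.385, -0.493, 0.781); φ = arcsin(p_z) ≈ 51.31°, λ = atan2(p_y, p_x) ≈ -52.03°.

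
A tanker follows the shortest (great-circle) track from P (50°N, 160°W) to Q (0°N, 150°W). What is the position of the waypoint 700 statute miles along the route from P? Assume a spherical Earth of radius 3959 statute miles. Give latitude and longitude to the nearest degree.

From cos δ = sin φ₁ sin φ₂ + cos φ₁ cos φ₂ cos Δλ, the central angle is δ ≈ 0.885 rad (50.7°). The total great-circle distance is δ·R ≈ 0.885 × 3959 ≈ 3505 mi, so the target fraction is f = 700/3505 ≈ 0.200.
Interpolate at f ≈ 0.200 with slerp weights a = sin((1−f)δ)/sin δ ≈ 0.841, b = sin(fδ)/sin δ ≈ 0.227.
p = a·p₁ + b·p₂ ≈ (-0.705, -0.298, 0.644); φ = arcsin(p_z) ≈ 40.08°, λ = atan2(p_y, p_x) ≈ -157.04°.

≈ (40°N, 157°W)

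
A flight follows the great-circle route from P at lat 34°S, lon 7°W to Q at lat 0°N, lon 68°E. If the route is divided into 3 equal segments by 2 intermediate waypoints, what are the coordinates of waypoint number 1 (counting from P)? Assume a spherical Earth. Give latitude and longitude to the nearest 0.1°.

The haversine formula gives a central angle δ ≈ 1.355 rad (77.6°) between the endpoints.
Interpolate at f = 1/3 with slerp weights a = sin((1−f)δ)/sin δ ≈ 0.804, b = sin(fδ)/sin δ ≈ 0.447.
p = a·p₁ + b·p₂ ≈ (0.829, 0.333, -0.450); φ = arcsin(p_z) ≈ -26.71°, λ = atan2(p_y, p_x) ≈ 21.89°.

≈ lat 26.7°S, lon 21.9°E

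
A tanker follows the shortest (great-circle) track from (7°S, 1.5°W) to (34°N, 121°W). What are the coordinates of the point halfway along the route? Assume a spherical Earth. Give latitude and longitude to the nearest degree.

≈ (25°N, 52°W)

The haversine formula gives a central angle δ ≈ 2.064 rad (118.3°) between the endpoints.
Interpolate at f = 1/2 with slerp weights a = sin((1−f)δ)/sin δ ≈ 0.974, b = sin(fδ)/sin δ ≈ 0.974.
p = a·p₁ + b·p₂ ≈ (0.551, -0.718, 0.426); φ = arcsin(p_z) ≈ 25.22°, λ = atan2(p_y, p_x) ≈ -52.50°.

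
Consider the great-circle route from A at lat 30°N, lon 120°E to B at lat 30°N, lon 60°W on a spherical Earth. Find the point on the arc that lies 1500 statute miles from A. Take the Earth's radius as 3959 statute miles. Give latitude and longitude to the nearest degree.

≈ lat 52°N, lon 120°E

The haversine formula gives a central angle δ ≈ 2.094 rad (120.0°) between the endpoints. The total great-circle distance is δ·R ≈ 2.094 × 3959 ≈ 8292 mi, so the target fraction is f = 1500/8292 ≈ 0.181.
Interpolate at f ≈ 0.181 with slerp weights a = sin((1−f)δ)/sin δ ≈ 1.143, b = sin(fδ)/sin δ ≈ 0.427.
p = a·p₁ + b·p₂ ≈ (-0.310, 0.537, 0.785); φ = arcsin(p_z) ≈ 51.71°, λ = atan2(p_y, p_x) ≈ 120.00°.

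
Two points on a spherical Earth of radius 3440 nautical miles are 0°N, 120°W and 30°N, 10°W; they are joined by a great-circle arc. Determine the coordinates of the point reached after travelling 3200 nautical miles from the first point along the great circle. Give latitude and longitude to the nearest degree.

From cos δ = sin φ₁ sin φ₂ + cos φ₁ cos φ₂ cos Δλ, the central angle is δ ≈ 1.872 rad (107.2°). The total great-circle distance is δ·R ≈ 1.872 × 3440 ≈ 6438 nmi, so the target fraction is f = 3200/6438 ≈ 0.497.
Interpolate at f ≈ 0.497 with slerp weights a = sin((1−f)δ)/sin δ ≈ 0.846, b = sin(fδ)/sin δ ≈ 0.839.
p = a·p₁ + b·p₂ ≈ (0.293, -0.859, 0.420); φ = arcsin(p_z) ≈ 24.82°, λ = atan2(p_y, p_x) ≈ -71.18°.

≈ 25°N, 71°W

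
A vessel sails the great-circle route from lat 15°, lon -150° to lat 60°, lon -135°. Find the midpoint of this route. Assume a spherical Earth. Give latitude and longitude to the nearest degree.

≈ lat 38°, lon -145°

The haversine formula gives a central angle δ ≈ 0.808 rad (46.3°) between the endpoints.
Interpolate at f = 1/2 with slerp weights a = sin((1−f)δ)/sin δ ≈ 0.544, b = sin(fδ)/sin δ ≈ 0.544.
p = a·p₁ + b·p₂ ≈ (-0.647, -0.455, 0.612); φ = arcsin(p_z) ≈ 37.71°, λ = atan2(p_y, p_x) ≈ -144.90°.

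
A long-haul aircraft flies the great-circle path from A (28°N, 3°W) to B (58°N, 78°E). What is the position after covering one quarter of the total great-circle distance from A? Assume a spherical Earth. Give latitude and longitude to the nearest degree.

≈ (40°N, 9°E)

Convert each endpoint to a unit vector on the sphere (x = cos φ cos λ, y = cos φ sin λ, z = sin φ).
The central angle between the endpoints is δ = arccos(p₁·p₂) ≈ 1.080 rad (61.9°).
Interpolate at f = 1/4 with slerp weights a = sin((1−f)δ)/sin δ ≈ 0.821, b = sin(fδ)/sin δ ≈ 0.302.
p = a·p₁ + b·p₂ ≈ (0.757, 0.119, 0.642); φ = arcsin(p_z) ≈ 39.94°, λ = atan2(p_y, p_x) ≈ 8.92°.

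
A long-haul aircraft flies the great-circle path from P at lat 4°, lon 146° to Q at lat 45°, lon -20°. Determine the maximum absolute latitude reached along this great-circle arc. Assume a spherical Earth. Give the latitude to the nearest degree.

The great circle lies in the plane with unit normal n̂ = (p₁ × p₂)/|p₁ × p₂|.
Here n̂_z ≈ -0.221; the vertex latitude is φ_max = arccos|n̂_z| ≈ 77.2°.
Check via Clairaut: cos φ_max = |cos φ₁| · sin C = cos(4.0°)·sin(12.8°) ≈ 0.221, again giving ≈ 77.2°.

≈ 77°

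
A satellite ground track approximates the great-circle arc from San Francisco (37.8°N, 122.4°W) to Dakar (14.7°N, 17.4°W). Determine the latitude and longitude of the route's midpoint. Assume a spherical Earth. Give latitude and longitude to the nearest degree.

Convert each endpoint to a unit vector on the sphere (x = cos φ cos λ, y = cos φ sin λ, z = sin φ).
The central angle between the endpoints is δ = arccos(p₁·p₂) ≈ 1.613 rad (92.4°).
Interpolate at f = 1/2 with slerp weights a = sin((1−f)δ)/sin δ ≈ 0.723, b = sin(fδ)/sin δ ≈ 0.723.
p = a·p₁ + b·p₂ ≈ (0.361, -0.691, 0.626); φ = arcsin(p_z) ≈ 38.77°, λ = atan2(p_y, p_x) ≈ -62.42°.

≈ 39°N, 62°W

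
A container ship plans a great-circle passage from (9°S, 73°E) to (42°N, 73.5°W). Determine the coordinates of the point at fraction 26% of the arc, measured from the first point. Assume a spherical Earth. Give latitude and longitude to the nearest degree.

≈ (20°N, 52°E)

From cos δ = sin φ₁ sin φ₂ + cos φ₁ cos φ₂ cos Δλ, the central angle is δ ≈ 2.370 rad (135.8°).
Interpolate at f = 0.26 with slerp weights a = sin((1−f)δ)/sin δ ≈ 1.410, b = sin(fδ)/sin δ ≈ 0.829.
p = a·p₁ + b·p₂ ≈ (0.582, 0.741, 0.334); φ = arcsin(p_z) ≈ 19.51°, λ = atan2(p_y, p_x) ≈ 51.86°.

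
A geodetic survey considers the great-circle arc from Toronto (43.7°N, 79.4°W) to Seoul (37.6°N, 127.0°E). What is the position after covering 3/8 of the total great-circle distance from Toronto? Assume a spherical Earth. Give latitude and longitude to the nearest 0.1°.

≈ 72.9°N, 124.0°W

Write both endpoints as unit vectors p₁, p₂ with components (cos φ cos λ, cos φ sin λ, sin φ).
The central angle between the endpoints is δ = arccos(p₁·p₂) ≈ 1.662 rad (95.3°).
Interpolate at f = 3/8 with slerp weights a = sin((1−f)δ)/sin δ ≈ 0.866, b = sin(fδ)/sin δ ≈ 0.586.
p = a·p₁ + b·p₂ ≈ (-0.164, -0.244, 0.956); φ = arcsin(p_z) ≈ 72.88°, λ = atan2(p_y, p_x) ≈ -123.96°.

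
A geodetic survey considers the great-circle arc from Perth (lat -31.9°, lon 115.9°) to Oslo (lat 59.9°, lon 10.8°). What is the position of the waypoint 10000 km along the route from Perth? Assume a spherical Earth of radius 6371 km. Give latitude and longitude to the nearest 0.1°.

≈ lat 43.3°, lon 62.0°

Write both endpoints as unit vectors p₁, p₂ with components (cos φ cos λ, cos φ sin λ, sin φ).
The central angle between the endpoints is δ = arccos(p₁·p₂) ≈ 2.175 rad (124.6°). The total great-circle distance is δ·R ≈ 2.175 × 6371 ≈ 13857 km, so the target fraction is f = 10000/13857 ≈ 0.722.
Interpolate at f ≈ 0.722 with slerp weights a = sin((1−f)δ)/sin δ ≈ 0.691, b = sin(fδ)/sin δ ≈ 1.215.
p = a·p₁ + b·p₂ ≈ (0.342, 0.642, 0.686); φ = arcsin(p_z) ≈ 43.30°, λ = atan2(p_y, p_x) ≈ 61.95°.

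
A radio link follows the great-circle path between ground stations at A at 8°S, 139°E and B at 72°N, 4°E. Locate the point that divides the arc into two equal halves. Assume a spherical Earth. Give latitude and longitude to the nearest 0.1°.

≈ 45.3°N, 123.2°E

Convert each endpoint to a unit vector on the sphere (x = cos φ cos λ, y = cos φ sin λ, z = sin φ).
The central angle between the endpoints is δ = arccos(p₁·p₂) ≈ 1.927 rad (110.4°).
Interpolate at f = 1/2 with slerp weights a = sin((1−f)δ)/sin δ ≈ 0.876, b = sin(fδ)/sin δ ≈ 0.876.
p = a·p₁ + b·p₂ ≈ (-0.385, 0.588, 0.711); φ = arcsin(p_z) ≈ 45.35°, λ = atan2(p_y, p_x) ≈ 123.19°.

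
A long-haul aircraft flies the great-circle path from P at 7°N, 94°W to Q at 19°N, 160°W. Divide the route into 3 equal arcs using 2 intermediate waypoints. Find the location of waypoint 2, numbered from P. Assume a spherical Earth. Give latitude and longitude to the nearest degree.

≈ 17°N, 137°W

Convert each endpoint to a unit vector on the sphere (x = cos φ cos λ, y = cos φ sin λ, z = sin φ).
The central angle between the endpoints is δ = arccos(p₁·p₂) ≈ 1.136 rad (65.1°).
Interpolate at f = 2/3 with slerp weights a = sin((1−f)δ)/sin δ ≈ 0.408, b = sin(fδ)/sin δ ≈ 0.757.
p = a·p₁ + b·p₂ ≈ (-0.701, -0.648, 0.296); φ = arcsin(p_z) ≈ 17.23°, λ = atan2(p_y, p_x) ≈ -137.24°.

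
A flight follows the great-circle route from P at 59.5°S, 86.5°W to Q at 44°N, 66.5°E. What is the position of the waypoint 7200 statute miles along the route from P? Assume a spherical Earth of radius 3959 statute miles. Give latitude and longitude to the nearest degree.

≈ 3°S, 38°E

Write both endpoints as unit vectors p₁, p₂ with components (cos φ cos λ, cos φ sin λ, sin φ).
The central angle between the endpoints is δ = arccos(p₁·p₂) ≈ 2.749 rad (157.5°). The total great-circle distance is δ·R ≈ 2.749 × 3959 ≈ 10882 mi, so the target fraction is f = 7200/10882 ≈ 0.662.
Interpolate at f ≈ 0.662 with slerp weights a = sin((1−f)δ)/sin δ ≈ 2.094, b = sin(fδ)/sin δ ≈ 2.533.
p = a·p₁ + b·p₂ ≈ (0.791, 0.610, -0.045); φ = arcsin(p_z) ≈ -2.60°, λ = atan2(p_y, p_x) ≈ 37.61°.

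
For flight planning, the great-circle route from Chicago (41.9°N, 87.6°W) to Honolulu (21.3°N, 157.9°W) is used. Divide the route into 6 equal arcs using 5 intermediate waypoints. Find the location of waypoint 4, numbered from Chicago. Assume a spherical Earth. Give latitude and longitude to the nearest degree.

Convert each endpoint to a unit vector on the sphere (x = cos φ cos λ, y = cos φ sin λ, z = sin φ).
The central angle between the endpoints is δ = arccos(p₁·p₂) ≈ 1.074 rad (61.6°).
Interpolate at f = 4/6 with slerp weights a = sin((1−f)δ)/sin δ ≈ 0.399, b = sin(fδ)/sin δ ≈ 0.747.
p = a·p₁ + b·p₂ ≈ (-0.632, -0.558, 0.537); φ = arcsin(p_z) ≈ 32.51°, λ = atan2(p_y, p_x) ≈ -138.56°.

≈ 33°N, 139°W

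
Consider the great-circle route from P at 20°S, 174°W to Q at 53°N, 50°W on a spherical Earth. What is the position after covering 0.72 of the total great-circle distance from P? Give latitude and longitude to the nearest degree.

≈ 48°N, 107°W

Convert each endpoint to a unit vector on the sphere (x = cos φ cos λ, y = cos φ sin λ, z = sin φ).
The central angle between the endpoints is δ = arccos(p₁·p₂) ≈ 2.201 rad (126.1°).
Interpolate at f = 0.72 with slerp weights a = sin((1−f)δ)/sin δ ≈ 0.716, b = sin(fδ)/sin δ ≈ 1.238.
p = a·p₁ + b·p₂ ≈ (-0.190, -0.641, 0.744); φ = arcsin(p_z) ≈ 48.05°, λ = atan2(p_y, p_x) ≈ -106.50°.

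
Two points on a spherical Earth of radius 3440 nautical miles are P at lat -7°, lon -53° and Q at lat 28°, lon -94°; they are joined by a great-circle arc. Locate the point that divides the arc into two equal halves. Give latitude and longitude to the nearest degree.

Write both endpoints as unit vectors p₁, p₂ with components (cos φ cos λ, cos φ sin λ, sin φ).
The central angle between the endpoints is δ = arccos(p₁·p₂) ≈ 0.922 rad (52.8°).
Interpolate at f = 1/2 with slerp weights a = sin((1−f)δ)/sin δ ≈ 0.558, b = sin(fδ)/sin δ ≈ 0.558.
p = a·p₁ + b·p₂ ≈ (0.299, -0.934, 0.194); φ = arcsin(p_z) ≈ 11.19°, λ = atan2(p_y, p_x) ≈ -72.25°.

≈ lat 11°, lon -72°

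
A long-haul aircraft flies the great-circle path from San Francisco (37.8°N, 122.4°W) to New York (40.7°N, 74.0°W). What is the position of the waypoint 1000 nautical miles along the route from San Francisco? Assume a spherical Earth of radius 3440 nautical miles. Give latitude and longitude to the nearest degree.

The haversine formula gives a central angle δ ≈ 0.648 rad (37.1°) between the endpoints. The total great-circle distance is δ·R ≈ 0.648 × 3440 ≈ 2229 nmi, so the target fraction is f = 1000/2229 ≈ 0.449.
Interpolate at f ≈ 0.449 with slerp weights a = sin((1−f)δ)/sin δ ≈ 0.579, b = sin(fδ)/sin δ ≈ 0.475.
p = a·p₁ + b·p₂ ≈ (-0.146, -0.733, 0.665); φ = arcsin(p_z) ≈ 41.67°, λ = atan2(p_y, p_x) ≈ -101.27°.

≈ 42°N, 101°W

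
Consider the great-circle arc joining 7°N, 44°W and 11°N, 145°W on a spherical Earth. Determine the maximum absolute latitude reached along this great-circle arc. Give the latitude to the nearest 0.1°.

≈ 14.2°N

The great circle lies in the plane with unit normal n̂ = (p₁ × p₂)/|p₁ × p₂|.
Here n̂_z ≈ -0.969; the vertex latitude is φ_max = arccos|n̂_z| ≈ 14.2°.
Check via Clairaut: cos φ_max = |cos φ₁| · sin C = cos(7.0°)·sin(77.6°) ≈ 0.969, again giving ≈ 14.2°.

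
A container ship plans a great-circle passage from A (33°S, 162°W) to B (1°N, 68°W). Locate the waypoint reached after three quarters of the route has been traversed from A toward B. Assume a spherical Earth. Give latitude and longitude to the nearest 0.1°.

Write both endpoints as unit vectors p₁, p₂ with components (cos φ cos λ, cos φ sin λ, sin φ).
The central angle between the endpoints is δ = arccos(p₁·p₂) ≈ 1.639 rad (93.9°).
Interpolate at f = 3/4 with slerp weights a = sin((1−f)δ)/sin δ ≈ 0.399, b = sin(fδ)/sin δ ≈ 0.944.
p = a·p₁ + b·p₂ ≈ (0.035, -0.979, -0.201); φ = arcsin(p_z) ≈ -11.59°, λ = atan2(p_y, p_x) ≈ -87.94°.

≈ (11.6°S, 87.9°W)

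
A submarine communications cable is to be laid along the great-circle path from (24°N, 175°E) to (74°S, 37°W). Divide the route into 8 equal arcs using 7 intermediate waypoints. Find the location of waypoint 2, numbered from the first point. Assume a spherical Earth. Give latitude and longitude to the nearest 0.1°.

Convert each endpoint to a unit vector on the sphere (x = cos φ cos λ, y = cos φ sin λ, z = sin φ).
The central angle between the endpoints is δ = arccos(p₁·p₂) ≈ 2.220 rad (127.2°).
Interpolate at f = 2/8 with slerp weights a = sin((1−f)δ)/sin δ ≈ 1.250, b = sin(fδ)/sin δ ≈ 0.661.
p = a·p₁ + b·p₂ ≈ (-0.992, -0.010, -0.128); φ = arcsin(p_z) ≈ -7.33°, λ = atan2(p_y, p_x) ≈ -179.41°.

≈ (7.3°S, 179.4°W)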